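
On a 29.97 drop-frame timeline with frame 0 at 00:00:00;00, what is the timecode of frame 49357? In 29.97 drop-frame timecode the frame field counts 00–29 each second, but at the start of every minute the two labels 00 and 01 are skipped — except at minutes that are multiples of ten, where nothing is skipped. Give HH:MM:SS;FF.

Each 10-minute DF block holds 10 × 60 × 30 − 9 × 2 = 17982 frames. 49357 ÷ 17982 → 2 full blocks, remainder 13393.
Within the partial block the first minute is 1800 frames and each further minute 1798, so 7 further minute boundaries passed. Total skipped labels = 18 × 2 + 2 × 7 = 50.
Non-drop label index = 49357 + 50 = 49407; at 30 labels/s that is 00:27:26:27, i.e. DF 00:27:26;27.

00:27:26;27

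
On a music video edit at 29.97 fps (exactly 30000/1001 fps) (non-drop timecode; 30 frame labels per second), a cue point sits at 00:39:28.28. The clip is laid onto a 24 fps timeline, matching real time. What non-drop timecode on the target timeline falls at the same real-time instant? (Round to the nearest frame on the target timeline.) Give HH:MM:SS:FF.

Source frame index: (0×3600 + 39×60 + 28) × 30 + 28 = 71068.
Real time: 71068 / (30000/1001) = 17784767/7500 s.
Target frame: (17784767/7500) × (24) = 35569534/625 ≈ 56911.254 → 56911.
At 24 labels/s: frame 56911 → 00:39:31:07.

00:39:31:07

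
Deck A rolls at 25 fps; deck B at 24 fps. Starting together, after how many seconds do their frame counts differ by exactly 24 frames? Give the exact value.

24 seconds

The gap grows by |24 − 25| = 1 frame per second.
Time for a 24-frame gap: 24 ÷ (1) = 24 s.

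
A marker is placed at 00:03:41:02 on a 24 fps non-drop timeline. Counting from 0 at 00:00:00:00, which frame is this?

Total seconds to the label: (0 × 3600 + 3 × 60 + 41) = 221.
Frame index = 221 × 24 + 2 = 5306.

5306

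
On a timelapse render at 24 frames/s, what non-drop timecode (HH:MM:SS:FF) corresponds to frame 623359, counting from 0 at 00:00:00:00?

623359 ÷ 24 = 25973 full seconds, remainder 7 frames.
25973 s = 7 h 12 min 53 s.
Timecode: 07:12:53:07.

07:12:53:07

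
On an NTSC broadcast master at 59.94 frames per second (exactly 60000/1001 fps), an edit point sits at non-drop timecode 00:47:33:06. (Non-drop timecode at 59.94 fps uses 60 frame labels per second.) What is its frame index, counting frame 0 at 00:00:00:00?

171186

Total seconds to the label: (0 × 3600 + 47 × 60 + 33) = 2853.
Frame index = 2853 × 60 + 6 = 171186.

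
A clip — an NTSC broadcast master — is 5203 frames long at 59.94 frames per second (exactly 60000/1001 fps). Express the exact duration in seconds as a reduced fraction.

Running time = 5203 ÷ (60000/1001) = 5203 × 1001/60000 = 5208203/60000 s.

5208203/60000 seconds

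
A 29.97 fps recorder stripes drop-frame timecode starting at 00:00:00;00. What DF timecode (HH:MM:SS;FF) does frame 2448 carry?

00:01:21;20

Ten DF minutes hold 17982 frames, so frame 2448 lies in block 0 (frames 0–17981) with 2448 frames into that block.
The block's first minute is 1800 frames and the rest 1798 each; 2448 frames reaches minute 1, so 0 × 18 + 1 × 2 = 2 labels have been skipped so far.
Adding those back, label number 2448 + 2 = 2450 at 30 labels/s is 81 s + 20 f = 0 h 1 min 21 s frame 20, i.e. 00:01:21;20.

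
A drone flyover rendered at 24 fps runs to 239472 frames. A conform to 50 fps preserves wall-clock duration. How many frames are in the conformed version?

498900 frames

Target frames = source frames × (target rate / source rate) = 239472 × (50)/(24) = 239472 × 25/12 = 498900.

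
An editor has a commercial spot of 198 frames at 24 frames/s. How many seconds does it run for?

8.25 seconds

Running time = 198 / (24) = 8.25 s.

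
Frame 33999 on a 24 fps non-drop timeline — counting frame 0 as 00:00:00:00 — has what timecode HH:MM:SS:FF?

00:23:36:15

33999 ÷ 24 = 1416 full seconds, remainder 15 frames.
1416 s = 0 h 23 min 36 s.
Timecode: 00:23:36:15.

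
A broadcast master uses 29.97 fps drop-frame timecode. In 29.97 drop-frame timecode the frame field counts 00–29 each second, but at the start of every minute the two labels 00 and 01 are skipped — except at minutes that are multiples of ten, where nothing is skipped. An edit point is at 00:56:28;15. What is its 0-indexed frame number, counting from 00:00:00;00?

101553

Complete 10-minute blocks: 5, each 17982 frames → 89910.
Remaining 6 whole minutes in the current block: 1800 + 5 × 1798 = 10790 frames.
Within the current minute: 28 × 30 + 15 − 2 = 853 (labels ;00/;01 skipped at this minute). Total = 89910 + 10790 + 853 = 101553.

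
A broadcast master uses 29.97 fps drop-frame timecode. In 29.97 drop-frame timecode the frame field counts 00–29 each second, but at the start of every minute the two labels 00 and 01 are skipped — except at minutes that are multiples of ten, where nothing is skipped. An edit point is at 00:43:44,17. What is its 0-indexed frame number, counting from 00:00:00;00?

78659

Complete 10-minute blocks: 4, each 17982 frames → 71928.
Remaining 3 whole minutes in the current block: 1800 + 2 × 1798 = 5396 frames.
Within the current minute: 44 × 30 + 17 − 2 = 1335 (labels ;00/;01 skipped at this minute). Total = 71928 + 5396 + 1335 = 78659.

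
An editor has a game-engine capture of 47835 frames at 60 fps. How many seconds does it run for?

797.25 seconds

Running time = 47835 / (60) = 797.25 s.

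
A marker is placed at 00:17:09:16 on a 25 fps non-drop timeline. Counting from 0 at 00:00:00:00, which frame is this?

frame 25741

Total seconds to the label: (0 × 3600 + 17 × 60 + 9) = 1029.
Frame index = 1029 × 25 + 16 = 25741.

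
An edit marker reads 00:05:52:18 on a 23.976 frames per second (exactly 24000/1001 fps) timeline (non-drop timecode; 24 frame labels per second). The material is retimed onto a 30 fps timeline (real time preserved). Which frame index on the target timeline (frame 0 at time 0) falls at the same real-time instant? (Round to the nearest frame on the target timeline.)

Source frame index: (0×3600 + 5×60 + 52) × 24 + 18 = 8466.
Real time: 8466 / (24000/1001) = 1412411/4000 s.
Target frame: (1412411/4000) × (30) = 4237233/400 ≈ 10593.083 → 10593.

frame 10593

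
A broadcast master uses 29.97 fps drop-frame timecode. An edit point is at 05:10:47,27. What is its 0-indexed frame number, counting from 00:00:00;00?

As if non-drop at 30 labels/s: (5 × 3600 + 10 × 60 + 47) × 30 + 27 = 559437.
Minute boundaries passed: 310; those not divisible by 10: 310 − 31 = 279; dropped labels = 2 × 279 = 558.
Actual frame index = 559437 − 558 = 558879.

558879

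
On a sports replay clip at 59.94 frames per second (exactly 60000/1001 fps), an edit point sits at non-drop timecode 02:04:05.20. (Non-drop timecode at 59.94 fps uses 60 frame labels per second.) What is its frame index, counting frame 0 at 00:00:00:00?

Total seconds to the label: (2 × 3600 + 4 × 60 + 5) = 7445.
Frame index = 7445 × 60 + 20 = 446720.

446720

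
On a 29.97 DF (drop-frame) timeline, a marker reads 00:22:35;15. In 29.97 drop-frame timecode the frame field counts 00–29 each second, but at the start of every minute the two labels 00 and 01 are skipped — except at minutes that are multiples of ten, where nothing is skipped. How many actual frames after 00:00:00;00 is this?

40625

As if non-drop at 30 labels/s: (0 × 3600 + 22 × 60 + 35) × 30 + 15 = 40665.
Minute boundaries passed: 22; those not divisible by 10: 22 − 2 = 20; dropped labels = 2 × 20 = 40.
Actual frame index = 40665 − 40 = 40625.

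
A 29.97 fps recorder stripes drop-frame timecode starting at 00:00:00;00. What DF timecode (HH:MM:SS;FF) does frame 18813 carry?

00:10:27;21

Each 10-minute DF block holds 10 × 60 × 30 − 9 × 2 = 17982 frames. 18813 ÷ 17982 → 1 full block, remainder 831.
Within the partial block the first minute is 1800 frames and each further minute 1798, so 0 further minute boundaries passed. Total skipped labels = 18 × 1 + 2 × 0 = 18.
Non-drop label index = 18813 + 18 = 18831; at 30 labels/s that is 00:10:27:21, i.e. DF 00:10:27;21.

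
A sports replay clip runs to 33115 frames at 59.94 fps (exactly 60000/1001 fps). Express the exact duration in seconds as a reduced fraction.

Running time = 33115 ÷ (60000/1001) = 33115 × 1001/60000 = 6629623/12000 s.

6629623/12000 seconds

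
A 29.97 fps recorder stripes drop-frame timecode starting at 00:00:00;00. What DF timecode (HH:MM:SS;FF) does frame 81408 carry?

00:45:16;10

Each 10-minute DF block holds 10 × 60 × 30 − 9 × 2 = 17982 frames. 81408 ÷ 17982 → 4 full blocks, remainder 9480.
Within the partial block the first minute is 1800 frames and each further minute 1798, so 5 further minute boundaries passed. Total skipped labels = 18 × 4 + 2 × 5 = 82.
Non-drop label index = 81408 + 82 = 81490; at 30 labels/s that is 00:45:16:10, i.e. DF 00:45:16;10.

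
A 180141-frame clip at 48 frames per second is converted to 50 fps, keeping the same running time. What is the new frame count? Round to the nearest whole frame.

187647 frames

Frames at target rate = 180141 × (50) / (48) = 1501175/8 ≈ 187646.875.
Nearest whole frame: 187647.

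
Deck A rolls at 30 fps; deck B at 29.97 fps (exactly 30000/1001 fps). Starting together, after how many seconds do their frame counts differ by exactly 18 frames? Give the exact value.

The gap grows by |30000/1001 − 30| = 30/1001 frames per second.
Time for a 18-frame gap: 18 ÷ (30/1001) = 600.6 s.

600.6 seconds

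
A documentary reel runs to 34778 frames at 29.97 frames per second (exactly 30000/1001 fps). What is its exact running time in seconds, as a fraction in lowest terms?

Running time = 34778 ÷ (30000/1001) = 34778 × 1001/30000 = 17406389/15000 s.

17406389/15000 seconds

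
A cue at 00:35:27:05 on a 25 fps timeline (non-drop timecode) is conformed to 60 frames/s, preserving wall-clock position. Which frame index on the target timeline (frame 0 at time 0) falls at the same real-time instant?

Source frame index: (0×3600 + 35×60 + 27) × 25 + 5 = 53180.
Real time: 53180 / (25) = 10636/5 s.
Target frame: (10636/5) × (60) = 127632.

frame 127632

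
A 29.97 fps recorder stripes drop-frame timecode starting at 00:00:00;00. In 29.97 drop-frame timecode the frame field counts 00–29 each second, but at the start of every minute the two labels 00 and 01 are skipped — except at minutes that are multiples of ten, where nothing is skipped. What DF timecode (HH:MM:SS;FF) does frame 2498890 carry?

Each 10-minute DF block holds 10 × 60 × 30 − 9 × 2 = 17982 frames. 2498890 ÷ 17982 → 138 full blocks, remainder 17374.
Within the partial block the first minute is 1800 frames and each further minute 1798, so 9 further minute boundaries passed. Total skipped labels = 18 × 138 + 2 × 9 = 2502.
Non-drop label index = 2498890 + 2502 = 2501392; at 30 labels/s that is 23:09:39:22, i.e. DF 23:09:39;22.

23:09:39;22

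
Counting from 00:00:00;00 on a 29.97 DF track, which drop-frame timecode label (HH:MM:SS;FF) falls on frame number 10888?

Each 10-minute DF block holds 10 × 60 × 30 − 9 × 2 = 17982 frames. 10888 ÷ 17982 → 0 full blocks, remainder 10888.
Within the partial block the first minute is 1800 frames and each further minute 1798, so 6 further minute boundaries passed. Total skipped labels = 18 × 0 + 2 × 6 = 12.
Non-drop label index = 10888 + 12 = 10900; at 30 labels/s that is 00:06:03:10, i.e. DF 00:06:03;10.

00:06:03;10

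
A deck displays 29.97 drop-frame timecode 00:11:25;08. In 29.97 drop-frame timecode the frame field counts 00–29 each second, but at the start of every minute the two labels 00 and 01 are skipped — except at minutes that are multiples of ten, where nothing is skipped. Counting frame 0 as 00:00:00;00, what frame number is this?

Complete 10-minute blocks: 1, each 17982 frames → 17982.
Remaining 1 whole minute in the current block: 1800 + 0 × 1798 = 1800 frames.
Within the current minute: 25 × 30 + 8 − 2 = 756 (labels ;00/;01 skipped at this minute). Total = 17982 + 1800 + 756 = 20538.

20538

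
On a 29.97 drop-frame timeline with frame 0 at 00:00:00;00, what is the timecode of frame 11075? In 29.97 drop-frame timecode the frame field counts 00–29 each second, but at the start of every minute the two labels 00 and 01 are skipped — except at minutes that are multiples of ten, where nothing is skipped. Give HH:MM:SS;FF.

00:06:09;17

Ten DF minutes hold 17982 frames, so frame 11075 lies in block 0 (frames 0–17981) with 11075 frames into that block.
The block's first minute is 1800 frames and the rest 1798 each; 11075 frames reaches minute 6, so 0 × 18 + 6 × 2 = 12 labels have been skipped so far.
Adding those back, label number 11075 + 12 = 11087 at 30 labels/s is 369 s + 17 f = 0 h 6 min 9 s frame 17, i.e. 00:06:09;17.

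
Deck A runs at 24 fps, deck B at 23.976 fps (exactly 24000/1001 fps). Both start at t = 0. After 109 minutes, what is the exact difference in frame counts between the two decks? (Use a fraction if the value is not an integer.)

109 min = 6540 s.
A emits 24 × 6540 = 156960 frames; B emits 24000/1001 × 6540 = 156960000/1001.
Difference = 156960/1001 frames (≈ 156.8032); B is behind A.

156960/1001 frames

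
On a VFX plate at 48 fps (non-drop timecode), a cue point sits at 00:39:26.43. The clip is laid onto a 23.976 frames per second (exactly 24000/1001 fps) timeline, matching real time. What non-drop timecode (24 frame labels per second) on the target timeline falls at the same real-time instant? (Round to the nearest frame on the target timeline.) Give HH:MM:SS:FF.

00:39:24:13

Source frame index: (0×3600 + 39×60 + 26) × 48 + 43 = 113611.
Real time: 113611 / (48) = 113611/48 s.
Target frame: (113611/48) × (24000/1001) = 56805500/1001 ≈ 56748.751 → 56749.
At 24 labels/s: frame 56749 → 00:39:24:13.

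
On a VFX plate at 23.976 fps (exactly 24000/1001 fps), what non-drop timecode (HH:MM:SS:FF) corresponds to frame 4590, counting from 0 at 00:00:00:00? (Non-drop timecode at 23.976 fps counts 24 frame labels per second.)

00:03:11:06

4590 ÷ 24 = 191 full seconds, remainder 6 frames.
191 s = 0 h 3 min 11 s.
Timecode: 00:03:11:06.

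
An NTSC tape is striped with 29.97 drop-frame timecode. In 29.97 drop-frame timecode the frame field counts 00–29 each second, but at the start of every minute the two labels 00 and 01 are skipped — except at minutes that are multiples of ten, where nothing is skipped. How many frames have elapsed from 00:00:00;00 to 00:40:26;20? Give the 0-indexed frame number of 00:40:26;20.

Complete 10-minute blocks: 4, each 17982 frames → 71928.
Remaining 0 whole minutes in the current block: 0 frames.
Within the current minute: 26 × 30 + 20 = 800. Total = 71928 + 0 + 800 = 72728.

72728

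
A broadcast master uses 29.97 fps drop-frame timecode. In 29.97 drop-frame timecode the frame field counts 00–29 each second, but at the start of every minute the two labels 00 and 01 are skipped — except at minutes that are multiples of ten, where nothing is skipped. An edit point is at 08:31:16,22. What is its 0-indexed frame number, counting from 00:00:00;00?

919382

Complete 10-minute blocks: 51, each 17982 frames → 917082.
Remaining 1 whole minute in the current block: 1800 + 0 × 1798 = 1800 frames.
Within the current minute: 16 × 30 + 22 − 2 = 500 (labels ;00/;01 skipped at this minute). Total = 917082 + 1800 + 500 = 919382.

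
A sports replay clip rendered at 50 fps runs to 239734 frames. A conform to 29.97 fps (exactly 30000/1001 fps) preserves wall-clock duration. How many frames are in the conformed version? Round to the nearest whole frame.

143697 frames

Frames at target rate = 239734 × (30000/1001) / (50) = 13076400/91 ≈ 143696.703.
Nearest whole frame: 143697.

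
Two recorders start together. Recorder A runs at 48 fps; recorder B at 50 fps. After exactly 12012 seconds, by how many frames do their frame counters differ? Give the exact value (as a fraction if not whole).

24024 frames

A emits 48 × 12012 = 576576 frames; B emits 50 × 12012 = 600600.
Difference = 24024 frames; B is ahead of A.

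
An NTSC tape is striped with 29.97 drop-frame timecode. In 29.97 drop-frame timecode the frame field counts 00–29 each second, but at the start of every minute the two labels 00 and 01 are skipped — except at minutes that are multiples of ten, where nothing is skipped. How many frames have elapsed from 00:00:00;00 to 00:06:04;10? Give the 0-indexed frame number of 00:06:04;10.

Complete 10-minute blocks: 0, each 17982 frames → 0.
Remaining 6 whole minutes in the current block: 1800 + 5 × 1798 = 10790 frames.
Within the current minute: 4 × 30 + 10 − 2 = 128 (labels ;00/;01 skipped at this minute). Total = 0 + 10790 + 128 = 10918.

10918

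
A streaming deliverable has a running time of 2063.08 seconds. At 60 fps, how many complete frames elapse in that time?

123784 frames

Frames = 2063.08 × 60 = 618924/5 ≈ 123784.8000.
Complete frames: 123784.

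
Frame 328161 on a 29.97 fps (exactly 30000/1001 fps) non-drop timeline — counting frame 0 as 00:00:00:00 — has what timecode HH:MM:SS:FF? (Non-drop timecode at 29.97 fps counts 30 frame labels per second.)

03:02:18:21

328161 ÷ 30 = 10938 full seconds, remainder 21 frames.
10938 s = 3 h 2 min 18 s.
Timecode: 03:02:18:21.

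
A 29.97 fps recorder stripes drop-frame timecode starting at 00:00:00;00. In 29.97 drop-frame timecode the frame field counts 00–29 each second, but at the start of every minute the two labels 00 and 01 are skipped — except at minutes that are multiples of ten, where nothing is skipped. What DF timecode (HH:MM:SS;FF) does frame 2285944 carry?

Ten DF minutes hold 17982 frames, so frame 2285944 lies in block 127 (frames 2283714–2301695) with 2230 frames into that block.
The block's first minute is 1800 frames and the rest 1798 each; 2230 frames reaches minute 1, so 127 × 18 + 1 × 2 = 2288 labels have been skipped so far.
Adding those back, label number 2285944 + 2288 = 2288232 at 30 labels/s is 76274 s + 12 f = 21 h 11 min 14 s frame 12, i.e. 21:11:14;12.

21:11:14;12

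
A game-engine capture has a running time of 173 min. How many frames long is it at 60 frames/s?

173 min = 10380 s.
Frames = 10380 × 60 = 622800.

622800 frames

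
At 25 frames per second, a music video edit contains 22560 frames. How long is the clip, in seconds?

Running time = 22560 / (25) = 902.4 s.

902.4 seconds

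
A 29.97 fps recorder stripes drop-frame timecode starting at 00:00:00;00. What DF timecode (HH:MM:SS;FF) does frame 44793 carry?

Each 10-minute DF block holds 10 × 60 × 30 − 9 × 2 = 17982 frames. 44793 ÷ 17982 → 2 full blocks, remainder 8829.
Within the partial block the first minute is 1800 frames and each further minute 1798, so 4 further minute boundaries passed. Total skipped labels = 18 × 2 + 2 × 4 = 44.
Non-drop label index = 44793 + 44 = 44837; at 30 labels/s that is 00:24:54:17, i.e. DF 00:24:54;17.

00:24:54;17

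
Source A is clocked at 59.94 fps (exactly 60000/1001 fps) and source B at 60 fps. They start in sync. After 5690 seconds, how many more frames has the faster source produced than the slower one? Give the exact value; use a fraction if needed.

341400/1001 frames

A emits 60000/1001 × 5690 = 341400000/1001 frames; B emits 60 × 5690 = 341400.
Difference = 341400/1001 frames (≈ 341.0589); B is ahead of A.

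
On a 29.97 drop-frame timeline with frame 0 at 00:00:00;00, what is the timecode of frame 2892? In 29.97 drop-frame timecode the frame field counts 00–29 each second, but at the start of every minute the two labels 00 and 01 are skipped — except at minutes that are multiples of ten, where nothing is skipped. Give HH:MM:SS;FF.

00:01:36;14

Each 10-minute DF block holds 10 × 60 × 30 − 9 × 2 = 17982 frames. 2892 ÷ 17982 → 0 full blocks, remainder 2892.
Within the partial block the first minute is 1800 frames and each further minute 1798, so 1 further minute boundary passed. Total skipped labels = 18 × 0 + 2 × 1 = 2.
Non-drop label index = 2892 + 2 = 2894; at 30 labels/s that is 00:01:36:14, i.e. DF 00:01:36;14.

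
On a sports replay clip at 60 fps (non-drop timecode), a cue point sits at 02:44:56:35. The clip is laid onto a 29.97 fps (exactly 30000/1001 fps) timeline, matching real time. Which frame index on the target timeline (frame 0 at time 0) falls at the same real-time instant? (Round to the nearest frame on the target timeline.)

frame 296601

Source frame index: (2×3600 + 44×60 + 56) × 60 + 35 = 593795.
Real time: 593795 / (60) = 118759/12 s.
Target frame: (118759/12) × (30000/1001) = 296897500/1001 ≈ 296600.899 → 296601.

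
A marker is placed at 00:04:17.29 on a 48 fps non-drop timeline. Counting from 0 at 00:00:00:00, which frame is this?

Total seconds to the label: (0 × 3600 + 4 × 60 + 17) = 257.
Frame index = 257 × 48 + 29 = 12365.

12365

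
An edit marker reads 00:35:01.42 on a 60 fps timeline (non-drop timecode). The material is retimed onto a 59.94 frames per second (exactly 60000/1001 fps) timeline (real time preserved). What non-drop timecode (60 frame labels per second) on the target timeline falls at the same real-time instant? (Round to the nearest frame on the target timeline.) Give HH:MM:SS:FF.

Source frame index: (0×3600 + 35×60 + 1) × 60 + 42 = 126102.
Real time: 126102 / (60) = 21017/10 s.
Target frame: (21017/10) × (60000/1001) = 126102000/1001 ≈ 125976.024 → 125976.
At 60 labels/s: frame 125976 → 00:34:59:36.

00:34:59:36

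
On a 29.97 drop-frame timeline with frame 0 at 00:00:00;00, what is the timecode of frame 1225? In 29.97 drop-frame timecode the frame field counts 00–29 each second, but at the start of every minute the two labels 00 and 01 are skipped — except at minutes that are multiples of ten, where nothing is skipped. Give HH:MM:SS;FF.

Each 10-minute DF block holds 10 × 60 × 30 − 9 × 2 = 17982 frames. 1225 ÷ 17982 → 0 full blocks, remainder 1225.
Within the partial block the first minute is 1800 frames and each further minute 1798, so 0 further minute boundaries passed. Total skipped labels = 18 × 0 + 2 × 0 = 0.
Non-drop label index = 1225 + 0 = 1225; at 30 labels/s that is 00:00:40:25, i.e. DF 00:00:40;25.

00:00:40;25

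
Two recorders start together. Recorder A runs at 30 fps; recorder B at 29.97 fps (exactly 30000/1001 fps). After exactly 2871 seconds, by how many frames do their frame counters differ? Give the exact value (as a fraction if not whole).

A emits 30 × 2871 = 86130 frames; B emits 30000/1001 × 2871 = 7830000/91.
Difference = 7830/91 frames (≈ 86.0440); B is behind A.

7830/91 frames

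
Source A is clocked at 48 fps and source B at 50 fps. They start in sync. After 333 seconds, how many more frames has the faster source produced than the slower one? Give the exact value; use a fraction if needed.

A emits 48 × 333 = 15984 frames; B emits 50 × 333 = 16650.
Difference = 666 frames; B is ahead of A.

666 frames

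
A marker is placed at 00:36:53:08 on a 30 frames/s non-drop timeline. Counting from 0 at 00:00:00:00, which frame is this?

Total seconds to the label: (0 × 3600 + 36 × 60 + 53) = 2213.
Frame index = 2213 × 30 + 8 = 66398.

frame 66398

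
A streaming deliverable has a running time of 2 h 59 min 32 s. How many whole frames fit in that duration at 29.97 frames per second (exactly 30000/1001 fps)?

322837 frames

2 h 59 min 32 s = 10772 s.
Frames = 10772 × 30000/1001 = 323160000/1001 ≈ 322837.1628.
Complete frames: 322837.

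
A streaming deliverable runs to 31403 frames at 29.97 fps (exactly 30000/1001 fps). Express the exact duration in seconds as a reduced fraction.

Running time = 31403 ÷ (30000/1001) = 31403 × 1001/30000 = 31434403/30000 s.

31434403/30000 seconds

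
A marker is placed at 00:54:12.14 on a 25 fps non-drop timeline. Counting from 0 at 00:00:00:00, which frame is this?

frame 81314

Total seconds to the label: (0 × 3600 + 54 × 60 + 12) = 3252.
Frame index = 3252 × 25 + 14 = 81314.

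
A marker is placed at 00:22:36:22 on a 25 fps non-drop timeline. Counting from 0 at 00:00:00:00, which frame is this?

33922

Total seconds to the label: (0 × 3600 + 22 × 60 + 36) = 1356.
Frame index = 1356 × 25 + 22 = 33922.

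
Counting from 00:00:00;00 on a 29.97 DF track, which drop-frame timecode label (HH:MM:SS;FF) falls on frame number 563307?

Each 10-minute DF block holds 10 × 60 × 30 − 9 × 2 = 17982 frames. 563307 ÷ 17982 → 31 full blocks, remainder 5865.
Within the partial block the first minute is 1800 frames and each further minute 1798, so 3 further minute boundaries passed. Total skipped labels = 18 × 31 + 2 × 3 = 564.
Non-drop label index = 563307 + 564 = 563871; at 30 labels/s that is 05:13:15:21, i.e. DF 05:13:15;21.

05:13:15;21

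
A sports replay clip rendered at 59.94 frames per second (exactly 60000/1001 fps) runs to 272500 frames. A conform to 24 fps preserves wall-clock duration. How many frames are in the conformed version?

Target frames = source frames × (target rate / source rate) = 272500 × (24)/(60000/1001) = 272500 × 1001/2500 = 109109.

109109 frames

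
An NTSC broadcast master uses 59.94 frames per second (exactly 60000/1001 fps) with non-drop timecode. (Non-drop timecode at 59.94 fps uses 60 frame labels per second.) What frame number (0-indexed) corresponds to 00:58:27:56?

Total seconds to the label: (0 × 3600 + 58 × 60 + 27) = 3507.
Frame index = 3507 × 60 + 56 = 210476.

210476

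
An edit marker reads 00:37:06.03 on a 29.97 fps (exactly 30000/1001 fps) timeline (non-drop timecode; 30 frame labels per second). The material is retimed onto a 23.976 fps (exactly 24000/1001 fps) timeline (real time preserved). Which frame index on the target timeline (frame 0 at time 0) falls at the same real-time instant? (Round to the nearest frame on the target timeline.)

frame 53426

Source frame index: (0×3600 + 37×60 + 6) × 30 + 3 = 66783.
Real time: 66783 / (30000/1001) = 22283261/10000 s.
Target frame: (22283261/10000) × (24000/1001) = 267132/5 ≈ 53426.400 → 53426.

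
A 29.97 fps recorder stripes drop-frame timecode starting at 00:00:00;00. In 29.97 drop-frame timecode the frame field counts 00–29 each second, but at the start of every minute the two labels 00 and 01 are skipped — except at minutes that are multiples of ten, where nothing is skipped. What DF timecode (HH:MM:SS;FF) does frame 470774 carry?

Ten DF minutes hold 17982 frames, so frame 470774 lies in block 26 (frames 467532–485513) with 3242 frames into that block.
The block's first minute is 1800 frames and the rest 1798 each; 3242 frames reaches minute 1, so 26 × 18 + 1 × 2 = 470 labels have been skipped so far.
Adding those back, label number 470774 + 470 = 471244 at 30 labels/s is 15708 s + 4 f = 4 h 21 min 48 s frame 4, i.e. 04:21:48;04.

04:21:48;04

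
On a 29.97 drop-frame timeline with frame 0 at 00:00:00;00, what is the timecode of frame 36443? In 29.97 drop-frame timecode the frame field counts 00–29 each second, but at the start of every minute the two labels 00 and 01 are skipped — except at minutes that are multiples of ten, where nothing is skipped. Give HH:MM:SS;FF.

Each 10-minute DF block holds 10 × 60 × 30 − 9 × 2 = 17982 frames. 36443 ÷ 17982 → 2 full blocks, remainder 479.
Within the partial block the first minute is 1800 frames and each further minute 1798, so 0 further minute boundaries passed. Total skipped labels = 18 × 2 + 2 × 0 = 36.
Non-drop label index = 36443 + 36 = 36479; at 30 labels/s that is 00:20:15:29, i.e. DF 00:20:15;29.

00:20:15;29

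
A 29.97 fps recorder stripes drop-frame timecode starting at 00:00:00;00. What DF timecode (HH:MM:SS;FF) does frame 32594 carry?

00:18:07;18

Each 10-minute DF block holds 10 × 60 × 30 − 9 × 2 = 17982 frames. 32594 ÷ 17982 → 1 full block, remainder 14612.
Within the partial block the first minute is 1800 frames and each further minute 1798, so 8 further minute boundaries passed. Total skipped labels = 18 × 1 + 2 × 8 = 34.
Non-drop label index = 32594 + 34 = 32628; at 30 labels/s that is 00:18:07:18, i.e. DF 00:18:07;18.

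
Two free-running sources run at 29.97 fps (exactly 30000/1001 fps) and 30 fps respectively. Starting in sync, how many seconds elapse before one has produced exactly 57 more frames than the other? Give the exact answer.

The gap grows by |30 − 30000/1001| = 30/1001 frames per second.
Time for a 57-frame gap: 57 ÷ (30/1001) = 1901.9 s.

1901.9 seconds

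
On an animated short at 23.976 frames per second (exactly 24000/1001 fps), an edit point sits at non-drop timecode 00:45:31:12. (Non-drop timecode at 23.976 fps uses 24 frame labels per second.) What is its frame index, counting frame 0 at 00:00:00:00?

Total seconds to the label: (0 × 3600 + 45 × 60 + 31) = 2731.
Frame index = 2731 × 24 + 12 = 65556.

frame 65556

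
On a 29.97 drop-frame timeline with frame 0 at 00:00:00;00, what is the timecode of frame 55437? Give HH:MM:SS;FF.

Ten DF minutes hold 17982 frames, so frame 55437 lies in block 3 (frames 53946–71927) with 1491 frames into that block.
The block's first minute is 1800 frames and the rest 1798 each; 1491 frames reaches minute 0, so 3 × 18 + 0 × 2 = 54 labels have been skipped so far.
Adding those back, label number 55437 + 54 = 55491 at 30 labels/s is 1849 s + 21 f = 0 h 30 min 49 s frame 21, i.e. 00:30:49;21.

00:30:49;21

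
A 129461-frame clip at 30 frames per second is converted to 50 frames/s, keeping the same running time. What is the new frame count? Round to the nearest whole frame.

Frames at target rate = 129461 × (50) / (30) = 647305/3 ≈ 215768.333.
Nearest whole frame: 215768.

215768 frames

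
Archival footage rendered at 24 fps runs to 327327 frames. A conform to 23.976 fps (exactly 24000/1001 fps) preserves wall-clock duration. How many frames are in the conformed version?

Target frames = source frames × (target rate / source rate) = 327327 × (24000/1001)/(24) = 327327 × 1000/1001 = 327000.

327000 frames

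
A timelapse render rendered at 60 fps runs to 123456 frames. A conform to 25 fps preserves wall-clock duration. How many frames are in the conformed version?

51440 frames

Target frames = source frames × (target rate / source rate) = 123456 × (25)/(60) = 123456 × 5/12 = 51440.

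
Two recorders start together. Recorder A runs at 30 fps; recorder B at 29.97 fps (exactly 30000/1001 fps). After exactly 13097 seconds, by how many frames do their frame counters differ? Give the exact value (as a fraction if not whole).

A emits 30 × 13097 = 392910 frames; B emits 30000/1001 × 13097 = 56130000/143.
Difference = 56130/143 frames (≈ 392.5175); B is behind A.

56130/143 frames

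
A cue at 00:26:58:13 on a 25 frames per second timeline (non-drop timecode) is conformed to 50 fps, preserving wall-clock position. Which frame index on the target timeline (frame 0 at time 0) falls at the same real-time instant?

frame 80926

Source frame index: (0×3600 + 26×60 + 58) × 25 + 13 = 40463.
Real time: 40463 / (25) = 40463/25 s.
Target frame: (40463/25) × (50) = 80926.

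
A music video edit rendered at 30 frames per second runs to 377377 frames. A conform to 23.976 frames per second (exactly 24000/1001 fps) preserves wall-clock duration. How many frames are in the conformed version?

Target frames = source frames × (target rate / source rate) = 377377 × (24000/1001)/(30) = 377377 × 800/1001 = 301600.

301600 frames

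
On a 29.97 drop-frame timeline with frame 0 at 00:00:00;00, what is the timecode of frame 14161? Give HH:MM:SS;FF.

Each 10-minute DF block holds 10 × 60 × 30 − 9 × 2 = 17982 frames. 14161 ÷ 17982 → 0 full blocks, remainder 14161.
Within the partial block the first minute is 1800 frames and each further minute 1798, so 7 further minute boundaries passed. Total skipped labels = 18 × 0 + 2 × 7 = 14.
Non-drop label index = 14161 + 14 = 14175; at 30 labels/s that is 00:07:52:15, i.e. DF 00:07:52;15.

00:07:52;15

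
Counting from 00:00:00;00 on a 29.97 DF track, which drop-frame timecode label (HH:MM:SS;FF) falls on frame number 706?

00:00:23;16

Ten DF minutes hold 17982 frames, so frame 706 lies in block 0 (frames 0–17981) with 706 frames into that block.
The block's first minute is 1800 frames and the rest 1798 each; 706 frames reaches minute 0, so 0 × 18 + 0 × 2 = 0 labels have been skipped so far.
Adding those back, label number 706 + 0 = 706 at 30 labels/s is 23 s + 16 f = 0 h 0 min 23 s frame 16, i.e. 00:00:23;16.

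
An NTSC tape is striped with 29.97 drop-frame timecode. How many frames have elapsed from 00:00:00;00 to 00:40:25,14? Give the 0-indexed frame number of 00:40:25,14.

As if non-drop at 30 labels/s: (0 × 3600 + 40 × 60 + 25) × 30 + 14 = 72764.
Minute boundaries passed: 40; those not divisible by 10: 40 − 4 = 36; dropped labels = 2 × 36 = 72.
Actual frame index = 72764 − 72 = 72692.

72692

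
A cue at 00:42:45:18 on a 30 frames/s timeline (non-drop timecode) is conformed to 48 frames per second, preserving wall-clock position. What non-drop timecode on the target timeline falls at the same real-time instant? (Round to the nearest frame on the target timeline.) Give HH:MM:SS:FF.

Source frame index: (0×3600 + 42×60 + 45) × 30 + 18 = 76968.
Real time: 76968 / (30) = 12828/5 s.
Target frame: (12828/5) × (48) = 615744/5 ≈ 123148.800 → 123149.
At 48 labels/s: frame 123149 → 00:42:45:29.

00:42:45:29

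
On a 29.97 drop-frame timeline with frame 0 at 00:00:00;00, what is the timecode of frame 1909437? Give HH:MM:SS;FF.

Ten DF minutes hold 17982 frames, so frame 1909437 lies in block 106 (frames 1906092–1924073) with 3345 frames into that block.
The block's first minute is 1800 frames and the rest 1798 each; 3345 frames reaches minute 1, so 106 × 18 + 1 × 2 = 1910 labels have been skipped so far.
Adding those back, label number 1909437 + 1910 = 1911347 at 30 labels/s is 63711 s + 17 f = 17 h 41 min 51 s frame 17, i.e. 17:41:51;17.

17:41:51;17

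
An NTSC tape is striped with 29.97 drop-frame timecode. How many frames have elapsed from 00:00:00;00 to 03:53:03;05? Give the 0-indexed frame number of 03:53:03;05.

419075

As if non-drop at 30 labels/s: (3 × 3600 + 53 × 60 + 3) × 30 + 5 = 419495.
Minute boundaries passed: 233; those not divisible by 10: 233 − 23 = 210; dropped labels = 2 × 210 = 420.
Actual frame index = 419495 − 420 = 419075.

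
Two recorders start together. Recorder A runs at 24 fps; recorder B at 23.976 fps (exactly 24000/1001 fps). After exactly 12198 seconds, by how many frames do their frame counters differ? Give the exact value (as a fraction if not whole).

292752/1001 frames

A emits 24 × 12198 = 292752 frames; B emits 24000/1001 × 12198 = 292752000/1001.
Difference = 292752/1001 frames (≈ 292.4595); B is behind A.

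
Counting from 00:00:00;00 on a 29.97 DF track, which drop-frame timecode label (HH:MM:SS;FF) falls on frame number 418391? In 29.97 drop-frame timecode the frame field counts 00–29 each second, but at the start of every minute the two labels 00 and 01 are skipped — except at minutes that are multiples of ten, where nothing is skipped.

Ten DF minutes hold 17982 frames, so frame 418391 lies in block 23 (frames 413586–431567) with 4805 frames into that block.
The block's first minute is 1800 frames and the rest 1798 each; 4805 frames reaches minute 2, so 23 × 18 + 2 × 2 = 418 labels have been skipped so far.
Adding those back, label number 418391 + 418 = 418809 at 30 labels/s is 13960 s + 9 f = 3 h 52 min 40 s frame 9, i.e. 03:52:40;09.

03:52:40;09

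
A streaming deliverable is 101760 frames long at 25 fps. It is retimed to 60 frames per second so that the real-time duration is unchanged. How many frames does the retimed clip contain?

244224 frames

Target frames = source frames × (target rate / source rate) = 101760 × (60)/(25) = 101760 × 12/5 = 244224.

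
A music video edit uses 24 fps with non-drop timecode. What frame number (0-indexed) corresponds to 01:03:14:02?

frame 91058

Total seconds to the label: (1 × 3600 + 3 × 60 + 14) = 3794.
Frame index = 3794 × 24 + 2 = 91058.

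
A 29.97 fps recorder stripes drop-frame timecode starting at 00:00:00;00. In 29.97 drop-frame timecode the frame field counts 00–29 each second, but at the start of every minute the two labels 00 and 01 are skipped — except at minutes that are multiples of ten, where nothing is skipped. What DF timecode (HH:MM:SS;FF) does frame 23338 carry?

Ten DF minutes hold 17982 frames, so frame 23338 lies in block 1 (frames 17982–35963) with 5356 frames into that block.
The block's first minute is 1800 frames and the rest 1798 each; 5356 frames reaches minute 2, so 1 × 18 + 2 × 2 = 22 labels have been skipped so far.
Adding those back, label number 23338 + 22 = 23360 at 30 labels/s is 778 s + 20 f = 0 h 12 min 58 s frame 20, i.e. 00:12:58;20.

00:12:58;20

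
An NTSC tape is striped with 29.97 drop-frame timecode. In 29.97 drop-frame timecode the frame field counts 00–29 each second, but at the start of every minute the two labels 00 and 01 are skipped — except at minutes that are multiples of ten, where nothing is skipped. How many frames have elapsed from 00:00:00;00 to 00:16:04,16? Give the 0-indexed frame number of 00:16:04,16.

28906

As if non-drop at 30 labels/s: (0 × 3600 + 16 × 60 + 4) × 30 + 16 = 28936.
Minute boundaries passed: 16; those not divisible by 10: 16 − 1 = 15; dropped labels = 2 × 15 = 30.
Actual frame index = 28936 − 30 = 28906.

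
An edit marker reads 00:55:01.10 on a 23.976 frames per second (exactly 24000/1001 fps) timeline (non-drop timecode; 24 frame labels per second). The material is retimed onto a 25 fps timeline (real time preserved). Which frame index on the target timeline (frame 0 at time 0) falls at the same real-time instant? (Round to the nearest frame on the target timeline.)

Source frame index: (0×3600 + 55×60 + 1) × 24 + 10 = 79234.
Real time: 79234 / (24000/1001) = 39656617/12000 s.
Target frame: (39656617/12000) × (25) = 39656617/480 ≈ 82617.952 → 82618.

frame 82618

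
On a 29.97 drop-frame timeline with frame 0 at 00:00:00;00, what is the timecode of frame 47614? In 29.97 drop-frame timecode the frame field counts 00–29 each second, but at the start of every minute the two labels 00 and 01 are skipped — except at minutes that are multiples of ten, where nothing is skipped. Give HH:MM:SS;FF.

00:26:28;22

Ten DF minutes hold 17982 frames, so frame 47614 lies in block 2 (frames 35964–53945) with 11650 frames into that block.
The block's first minute is 1800 frames and the rest 1798 each; 11650 frames reaches minute 6, so 2 × 18 + 6 × 2 = 48 labels have been skipped so far.
Adding those back, label number 47614 + 48 = 47662 at 30 labels/s is 1588 s + 22 f = 0 h 26 min 28 s frame 22, i.e. 00:26:28;22.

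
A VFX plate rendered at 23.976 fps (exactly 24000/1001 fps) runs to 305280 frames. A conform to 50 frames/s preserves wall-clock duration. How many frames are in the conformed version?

Target frames = source frames × (target rate / source rate) = 305280 × (50)/(24000/1001) = 305280 × 1001/480 = 636636.

636636 frames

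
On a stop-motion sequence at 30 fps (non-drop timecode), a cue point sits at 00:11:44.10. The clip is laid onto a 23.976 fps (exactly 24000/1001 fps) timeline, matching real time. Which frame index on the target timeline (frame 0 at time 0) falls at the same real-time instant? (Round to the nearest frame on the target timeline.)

frame 16887

Source frame index: (0×3600 + 11×60 + 44) × 30 + 10 = 21130.
Real time: 21130 / (30) = 2113/3 s.
Target frame: (2113/3) × (24000/1001) = 16904000/1001 ≈ 16887.113 → 16887.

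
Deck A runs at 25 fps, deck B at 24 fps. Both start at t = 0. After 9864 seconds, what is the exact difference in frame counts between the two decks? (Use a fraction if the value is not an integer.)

A emits 25 × 9864 = 246600 frames; B emits 24 × 9864 = 236736.
Difference = 9864 frames; B is behind A.

9864 frames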